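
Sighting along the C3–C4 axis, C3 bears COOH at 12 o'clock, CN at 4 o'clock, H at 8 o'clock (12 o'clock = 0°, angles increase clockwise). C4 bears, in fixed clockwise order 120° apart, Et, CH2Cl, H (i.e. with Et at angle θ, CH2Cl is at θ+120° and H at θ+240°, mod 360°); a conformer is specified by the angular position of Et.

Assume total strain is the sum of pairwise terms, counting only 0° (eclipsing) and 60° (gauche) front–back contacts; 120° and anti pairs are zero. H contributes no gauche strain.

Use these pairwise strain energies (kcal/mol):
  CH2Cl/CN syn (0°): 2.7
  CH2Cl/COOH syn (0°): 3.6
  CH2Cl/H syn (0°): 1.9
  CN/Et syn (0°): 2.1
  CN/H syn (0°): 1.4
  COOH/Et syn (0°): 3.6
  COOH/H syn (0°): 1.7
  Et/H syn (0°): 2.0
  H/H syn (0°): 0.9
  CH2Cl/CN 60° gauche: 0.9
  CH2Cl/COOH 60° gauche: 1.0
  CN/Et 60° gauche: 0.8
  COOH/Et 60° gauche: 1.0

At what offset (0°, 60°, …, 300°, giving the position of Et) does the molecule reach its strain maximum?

0°

Et at 0° (eclipsed): COOH(0°)/Et(0°) eclipsed 3.6; CN(120°)/CH2Cl(120°) eclipsed 2.7; H(240°)/H(240°) eclipsed 0.9 → 7.2 kcal/mol.
Et at 60° (staggered): COOH(0°)/Et(60°) gauche 1.0; CN(120°)/Et(60°) gauche 0.8; CN(120°)/CH2Cl(180°) gauche 0.9 → 2.7 kcal/mol.
Et at 120° (eclipsed): COOH(0°)/H(0°) eclipsed 1.7; CN(120°)/Et(120°) eclipsed 2.1; H(240°)/CH2Cl(240°) eclipsed 1.9 → 5.7 kcal/mol.
Et at 180° (staggered): COOH(0°)/CH2Cl(300°) gauche 1.0; CN(120°)/Et(180°) gauche 0.8 → 1.8 kcal/mol.
Et at 240° (eclipsed): COOH(0°)/CH2Cl(0°) eclipsed 3.6; CN(120°)/H(120°) eclipsed 1.4; H(240°)/Et(240°) eclipsed 2.0 → 7.0 kcal/mol.
Et at 300° (staggered): COOH(0°)/Et(300°) gauche 1.0; COOH(0°)/CH2Cl(60°) gauche 1.0; CN(120°)/CH2Cl(60°) gauche 0.9 → 2.9 kcal/mol.
The maximum (7.2 kcal/mol) occurs with Et at 0°.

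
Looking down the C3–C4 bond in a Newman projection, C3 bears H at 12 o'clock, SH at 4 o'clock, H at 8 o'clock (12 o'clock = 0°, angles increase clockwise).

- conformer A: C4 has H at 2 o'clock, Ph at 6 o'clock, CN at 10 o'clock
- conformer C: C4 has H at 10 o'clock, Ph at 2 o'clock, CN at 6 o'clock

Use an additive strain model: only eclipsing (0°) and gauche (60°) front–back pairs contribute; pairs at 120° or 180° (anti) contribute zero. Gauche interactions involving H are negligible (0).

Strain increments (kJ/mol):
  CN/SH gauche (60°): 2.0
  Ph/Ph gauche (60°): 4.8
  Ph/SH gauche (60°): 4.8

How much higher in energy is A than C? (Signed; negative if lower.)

A is staggered. SH at 120° is gauche with Ph at 180° (4.8). Total 4.8 kJ/mol.
C is staggered. SH at 120° is gauche with Ph at 60° (4.8); SH at 120° is gauche with CN at 180° (2.0). Total 6.8 kJ/mol.
E(A) − E(C) = 4.8 − 6.8 = -2.0 kJ/mol.

-2.0 kJ/mol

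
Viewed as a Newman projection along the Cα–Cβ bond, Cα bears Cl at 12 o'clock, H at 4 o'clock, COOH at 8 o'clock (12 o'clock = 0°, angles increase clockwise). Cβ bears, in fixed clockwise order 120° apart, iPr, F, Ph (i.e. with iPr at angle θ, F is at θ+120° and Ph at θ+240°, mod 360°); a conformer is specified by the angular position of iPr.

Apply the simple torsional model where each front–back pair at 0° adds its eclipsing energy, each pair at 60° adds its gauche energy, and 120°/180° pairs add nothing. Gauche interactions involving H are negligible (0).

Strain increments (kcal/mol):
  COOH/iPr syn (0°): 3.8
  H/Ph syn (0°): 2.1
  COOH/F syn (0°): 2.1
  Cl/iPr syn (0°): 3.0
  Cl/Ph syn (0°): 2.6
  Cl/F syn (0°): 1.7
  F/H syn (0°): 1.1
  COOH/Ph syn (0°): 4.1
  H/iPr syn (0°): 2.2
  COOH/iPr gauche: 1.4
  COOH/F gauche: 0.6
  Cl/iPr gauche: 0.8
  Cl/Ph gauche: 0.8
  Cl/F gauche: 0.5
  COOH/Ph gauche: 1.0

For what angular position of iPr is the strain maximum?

iPr at 0° is eclipsed. Cl at 0° is eclipsed with iPr at 0° (3.0); H at 120° is eclipsed with F at 120° (1.1); COOH at 240° is eclipsed with Ph at 240° (4.1). Total 8.2 kcal/mol.
iPr at 60° is staggered. Cl at 0° is gauche with iPr at 60° (0.8); Cl at 0° is gauche with Ph at 300° (0.8); COOH at 240° is gauche with F at 180° (0.6); COOH at 240° is gauche with Ph at 300° (1.0). Total 3.2 kcal/mol.
iPr at 120° is eclipsed. Cl at 0° is eclipsed with Ph at 0° (2.6); H at 120° is eclipsed with iPr at 120° (2.2); COOH at 240° is eclipsed with F at 240° (2.1). Total 6.9 kcal/mol.
iPr at 180° is staggered. Cl at 0° is gauche with F at 300° (0.5); Cl at 0° is gauche with Ph at 60° (0.8); COOH at 240° is gauche with iPr at 180° (1.4); COOH at 240° is gauche with F at 300° (0.6). Total 3.3 kcal/mol.
iPr at 240° is eclipsed. Cl at 0° is eclipsed with F at 0° (1.7); H at 120° is eclipsed with Ph at 120° (2.1); COOH at 240° is eclipsed with iPr at 240° (3.8). Total 7.6 kcal/mol.
iPr at 300° is staggered. Cl at 0° is gauche with iPr at 300° (0.8); Cl at 0° is gauche with F at 60° (0.5); COOH at 240° is gauche with iPr at 300° (1.4); COOH at 240° is gauche with Ph at 180° (1.0). Total 3.7 kcal/mol.
The maximum (8.2 kcal/mol) occurs with iPr at 0°.

0°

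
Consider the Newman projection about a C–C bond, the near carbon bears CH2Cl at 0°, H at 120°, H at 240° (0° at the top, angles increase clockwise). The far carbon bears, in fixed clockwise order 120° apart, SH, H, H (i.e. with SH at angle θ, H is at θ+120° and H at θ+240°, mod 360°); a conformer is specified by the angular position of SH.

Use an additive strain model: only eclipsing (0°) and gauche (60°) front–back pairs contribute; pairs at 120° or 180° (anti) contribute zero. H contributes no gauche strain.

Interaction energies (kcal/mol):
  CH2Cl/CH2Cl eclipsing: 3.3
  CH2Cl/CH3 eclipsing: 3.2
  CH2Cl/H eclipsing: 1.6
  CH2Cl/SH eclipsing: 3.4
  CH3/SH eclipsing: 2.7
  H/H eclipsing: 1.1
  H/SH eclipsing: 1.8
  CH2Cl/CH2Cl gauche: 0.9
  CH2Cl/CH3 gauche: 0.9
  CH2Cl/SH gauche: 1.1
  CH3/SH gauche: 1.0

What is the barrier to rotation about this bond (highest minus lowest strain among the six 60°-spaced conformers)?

SH at 0° is eclipsed. CH2Cl at 0° is eclipsed with SH at 0° (3.4); H at 120° is eclipsed with H at 120° (1.1); H at 240° is eclipsed with H at 240° (1.1). Total 5.6 kcal/mol.
SH at 60° is staggered. CH2Cl at 0° is gauche with SH at 60° (1.1). Total 1.1 kcal/mol.
SH at 120° is eclipsed. CH2Cl at 0° is eclipsed with H at 0° (1.6); H at 120° is eclipsed with SH at 120° (1.8); H at 240° is eclipsed with H at 240° (1.1). Total 4.5 kcal/mol.
SH at 180° (staggered): no non-H gauche contacts → 0.0 kcal/mol.
SH at 240° is eclipsed. CH2Cl at 0° is eclipsed with H at 0° (1.6); H at 120° is eclipsed with H at 120° (1.1); H at 240° is eclipsed with SH at 240° (1.8). Total 4.5 kcal/mol.
SH at 300° is staggered. CH2Cl at 0° is gauche with SH at 300° (1.1). Total 1.1 kcal/mol.
Max at 0° (5.6 kcal/mol), min at 180° (0.0 kcal/mol); barrier = 5.6 kcal/mol.

5.6 kcal/mol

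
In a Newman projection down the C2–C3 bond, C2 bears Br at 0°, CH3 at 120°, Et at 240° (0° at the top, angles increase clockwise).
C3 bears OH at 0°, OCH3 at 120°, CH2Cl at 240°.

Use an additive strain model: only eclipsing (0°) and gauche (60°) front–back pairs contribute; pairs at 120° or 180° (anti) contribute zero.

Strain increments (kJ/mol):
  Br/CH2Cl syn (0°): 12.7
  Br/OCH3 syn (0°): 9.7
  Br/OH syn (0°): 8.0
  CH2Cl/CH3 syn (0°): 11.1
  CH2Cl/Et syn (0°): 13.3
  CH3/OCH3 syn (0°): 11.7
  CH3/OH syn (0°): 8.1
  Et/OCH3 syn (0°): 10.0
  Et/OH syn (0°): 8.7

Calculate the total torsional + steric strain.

This conformer (eclipsed): Br–OH eclipsed, CH3–OCH3 eclipsed, Et–CH2Cl eclipsed; 8.0 + 11.7 + 13.3 = 33.0 kJ/mol.

33.0 kJ/mol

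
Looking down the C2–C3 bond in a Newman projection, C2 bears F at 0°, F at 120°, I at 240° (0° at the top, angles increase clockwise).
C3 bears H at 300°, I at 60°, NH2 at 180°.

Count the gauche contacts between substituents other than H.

4

Non-H gauche pairs: F(0°)/I(60°); F(120°)/I(60°); F(120°)/NH2(180°); I(240°)/NH2(180°) — 4 interactions.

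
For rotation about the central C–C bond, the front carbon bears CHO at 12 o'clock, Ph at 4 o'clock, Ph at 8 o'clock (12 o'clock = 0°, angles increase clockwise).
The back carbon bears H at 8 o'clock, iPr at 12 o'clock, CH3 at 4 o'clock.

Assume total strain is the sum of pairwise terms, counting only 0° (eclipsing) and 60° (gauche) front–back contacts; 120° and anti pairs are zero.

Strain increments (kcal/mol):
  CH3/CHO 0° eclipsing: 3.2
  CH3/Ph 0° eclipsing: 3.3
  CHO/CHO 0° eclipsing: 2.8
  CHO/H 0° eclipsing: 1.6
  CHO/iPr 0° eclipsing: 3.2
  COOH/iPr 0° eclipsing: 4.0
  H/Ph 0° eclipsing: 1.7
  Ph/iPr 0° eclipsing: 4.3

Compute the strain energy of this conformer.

This conformer (eclipsed): CHO–iPr eclipsed, Ph–CH3 eclipsed, Ph–H eclipsed; 3.2 + 3.3 + 1.7 = 8.2 kcal/mol.

8.2 kcal/mol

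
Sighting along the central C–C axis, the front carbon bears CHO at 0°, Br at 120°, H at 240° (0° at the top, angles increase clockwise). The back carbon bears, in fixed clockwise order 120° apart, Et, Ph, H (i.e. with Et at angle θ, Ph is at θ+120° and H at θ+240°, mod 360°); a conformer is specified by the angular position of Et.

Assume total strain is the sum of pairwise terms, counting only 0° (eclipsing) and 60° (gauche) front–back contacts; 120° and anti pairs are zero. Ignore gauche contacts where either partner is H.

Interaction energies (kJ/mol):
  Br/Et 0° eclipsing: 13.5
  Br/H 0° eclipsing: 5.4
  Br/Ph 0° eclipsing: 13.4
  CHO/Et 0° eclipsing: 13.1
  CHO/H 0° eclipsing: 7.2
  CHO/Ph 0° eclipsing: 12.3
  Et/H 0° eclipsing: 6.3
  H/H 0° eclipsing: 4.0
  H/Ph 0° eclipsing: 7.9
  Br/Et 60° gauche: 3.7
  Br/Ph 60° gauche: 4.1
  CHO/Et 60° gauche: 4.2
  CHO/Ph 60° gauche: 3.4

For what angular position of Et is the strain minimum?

180°

Et at 0° is eclipsed. CHO at 0° is eclipsed with Et at 0° (13.1); Br at 120° is eclipsed with Ph at 120° (13.4); H at 240° is eclipsed with H at 240° (4.0). Total 30.5 kJ/mol.
Et at 60° is staggered. CHO at 0° is gauche with Et at 60° (4.2); Br at 120° is gauche with Et at 60° (3.7); Br at 120° is gauche with Ph at 180° (4.1). Total 12.0 kJ/mol.
Et at 120° is eclipsed. CHO at 0° is eclipsed with H at 0° (7.2); Br at 120° is eclipsed with Et at 120° (13.5); H at 240° is eclipsed with Ph at 240° (7.9). Total 28.6 kJ/mol.
Et at 180° is staggered. CHO at 0° is gauche with Ph at 300° (3.4); Br at 120° is gauche with Et at 180° (3.7). Total 7.1 kJ/mol.
Et at 240° is eclipsed. CHO at 0° is eclipsed with Ph at 0° (12.3); Br at 120° is eclipsed with H at 120° (5.4); H at 240° is eclipsed with Et at 240° (6.3). Total 24.0 kJ/mol.
Et at 300° is staggered. CHO at 0° is gauche with Et at 300° (4.2); CHO at 0° is gauche with Ph at 60° (3.4); Br at 120° is gauche with Ph at 60° (4.1). Total 11.7 kJ/mol.
The minimum (7.1 kJ/mol) occurs with Et at 180°.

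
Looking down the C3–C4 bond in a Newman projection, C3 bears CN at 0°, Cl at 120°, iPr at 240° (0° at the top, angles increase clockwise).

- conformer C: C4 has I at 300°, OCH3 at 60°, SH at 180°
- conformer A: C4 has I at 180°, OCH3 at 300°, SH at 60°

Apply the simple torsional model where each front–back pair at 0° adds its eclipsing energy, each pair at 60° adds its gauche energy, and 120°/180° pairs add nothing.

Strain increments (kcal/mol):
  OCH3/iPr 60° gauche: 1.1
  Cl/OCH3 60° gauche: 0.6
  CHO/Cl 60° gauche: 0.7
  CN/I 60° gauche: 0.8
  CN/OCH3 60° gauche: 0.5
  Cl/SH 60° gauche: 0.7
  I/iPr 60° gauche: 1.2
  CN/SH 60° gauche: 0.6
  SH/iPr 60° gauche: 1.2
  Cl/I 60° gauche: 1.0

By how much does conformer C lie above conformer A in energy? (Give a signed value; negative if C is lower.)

C (staggered): CN–I gauche, CN–OCH3 gauche, Cl–OCH3 gauche, Cl–SH gauche, iPr–I gauche, iPr–SH gauche; 0.8 + 0.5 + 0.6 + 0.7 + 1.2 + 1.2 = 5.0 kcal/mol.
A (staggered): CN–OCH3 gauche, CN–SH gauche, Cl–I gauche, Cl–SH gauche, iPr–I gauche, iPr–OCH3 gauche; 0.5 + 0.6 + 1.0 + 0.7 + 1.2 + 1.1 = 5.1 kcal/mol.
E(C) − E(A) = 5.0 − 5.1 = -0.1 kcal/mol.

-0.1 kcal/mol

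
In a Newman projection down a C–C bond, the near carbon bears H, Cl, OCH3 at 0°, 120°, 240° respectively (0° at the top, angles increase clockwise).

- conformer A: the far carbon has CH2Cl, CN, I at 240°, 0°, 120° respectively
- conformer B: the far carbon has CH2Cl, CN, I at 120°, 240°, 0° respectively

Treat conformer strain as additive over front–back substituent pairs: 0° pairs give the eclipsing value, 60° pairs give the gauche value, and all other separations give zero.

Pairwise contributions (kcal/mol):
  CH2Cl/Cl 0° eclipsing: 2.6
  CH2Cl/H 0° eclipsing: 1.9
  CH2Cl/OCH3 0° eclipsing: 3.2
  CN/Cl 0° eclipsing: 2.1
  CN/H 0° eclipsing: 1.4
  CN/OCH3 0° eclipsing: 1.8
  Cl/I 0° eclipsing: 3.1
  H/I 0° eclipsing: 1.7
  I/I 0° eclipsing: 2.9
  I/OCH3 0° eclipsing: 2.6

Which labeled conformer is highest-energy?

A (eclipsed): H–CN eclipsed, Cl–I eclipsed, OCH3–CH2Cl eclipsed; 1.4 + 3.1 + 3.2 = 7.7 kcal/mol.
B (eclipsed): H–I eclipsed, Cl–CH2Cl eclipsed, OCH3–CN eclipsed; 1.7 + 2.6 + 1.8 = 6.1 kcal/mol.
A has the highest total (7.7 kcal/mol).

A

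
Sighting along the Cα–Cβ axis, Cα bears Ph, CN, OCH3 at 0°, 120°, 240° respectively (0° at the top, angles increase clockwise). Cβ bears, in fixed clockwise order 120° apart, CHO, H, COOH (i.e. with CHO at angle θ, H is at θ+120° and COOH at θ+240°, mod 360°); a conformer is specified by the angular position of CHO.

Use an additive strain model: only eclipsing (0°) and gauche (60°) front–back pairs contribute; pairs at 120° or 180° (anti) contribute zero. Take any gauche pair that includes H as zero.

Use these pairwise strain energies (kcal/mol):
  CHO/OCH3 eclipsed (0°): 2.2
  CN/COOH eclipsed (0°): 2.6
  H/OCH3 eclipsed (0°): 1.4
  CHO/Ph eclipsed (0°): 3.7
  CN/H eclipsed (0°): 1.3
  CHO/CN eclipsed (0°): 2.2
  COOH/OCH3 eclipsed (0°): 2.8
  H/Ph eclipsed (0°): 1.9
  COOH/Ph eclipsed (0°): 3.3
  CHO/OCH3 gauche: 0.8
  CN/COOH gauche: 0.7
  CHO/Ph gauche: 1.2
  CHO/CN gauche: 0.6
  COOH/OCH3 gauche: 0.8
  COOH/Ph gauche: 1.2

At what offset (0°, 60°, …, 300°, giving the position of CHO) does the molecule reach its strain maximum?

CHO at 0° (eclipsed): Ph–CHO eclipsed, CN–H eclipsed, OCH3–COOH eclipsed; 3.7 + 1.3 + 2.8 = 7.8 kcal/mol.
CHO at 60° (staggered): Ph–CHO gauche, Ph–COOH gauche, CN–CHO gauche, OCH3–COOH gauche; 1.2 + 1.2 + 0.6 + 0.8 = 3.8 kcal/mol.
CHO at 120° (eclipsed): Ph–COOH eclipsed, CN–CHO eclipsed, OCH3–H eclipsed; 3.3 + 2.2 + 1.4 = 6.9 kcal/mol.
CHO at 180° (staggered): Ph–COOH gauche, CN–CHO gauche, CN–COOH gauche, OCH3–CHO gauche; 1.2 + 0.6 + 0.7 + 0.8 = 3.3 kcal/mol.
CHO at 240° (eclipsed): Ph–H eclipsed, CN–COOH eclipsed, OCH3–CHO eclipsed; 1.9 + 2.6 + 2.2 = 6.7 kcal/mol.
CHO at 300° (staggered): Ph–CHO gauche, CN–COOH gauche, OCH3–CHO gauche, OCH3–COOH gauche; 1.2 + 0.7 + 0.8 + 0.8 = 3.5 kcal/mol.
The maximum (7.8 kcal/mol) occurs with CHO at 0°.

0°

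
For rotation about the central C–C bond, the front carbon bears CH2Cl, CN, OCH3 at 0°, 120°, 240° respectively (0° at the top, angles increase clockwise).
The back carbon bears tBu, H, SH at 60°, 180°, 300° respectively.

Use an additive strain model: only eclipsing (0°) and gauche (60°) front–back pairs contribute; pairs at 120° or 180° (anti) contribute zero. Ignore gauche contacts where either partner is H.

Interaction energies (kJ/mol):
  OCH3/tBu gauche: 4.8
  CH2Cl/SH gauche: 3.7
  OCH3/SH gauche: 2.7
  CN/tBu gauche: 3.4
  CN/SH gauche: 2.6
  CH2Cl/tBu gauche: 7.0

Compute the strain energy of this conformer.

16.8 kJ/mol

This conformer (staggered): CH2Cl(0°)/tBu(60°) gauche 7.0; CH2Cl(0°)/SH(300°) gauche 3.7; CN(120°)/tBu(60°) gauche 3.4; OCH3(240°)/SH(300°) gauche 2.7 → 16.8 kJ/mol.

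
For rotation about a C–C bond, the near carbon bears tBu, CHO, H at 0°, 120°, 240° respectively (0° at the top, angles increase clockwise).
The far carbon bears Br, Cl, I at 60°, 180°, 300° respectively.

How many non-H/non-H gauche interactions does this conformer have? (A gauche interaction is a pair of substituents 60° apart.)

4

Non-H gauche pairs: tBu(0°)/Br(60°); tBu(0°)/I(300°); CHO(120°)/Br(60°); CHO(120°)/Cl(180°) — 4 interactions.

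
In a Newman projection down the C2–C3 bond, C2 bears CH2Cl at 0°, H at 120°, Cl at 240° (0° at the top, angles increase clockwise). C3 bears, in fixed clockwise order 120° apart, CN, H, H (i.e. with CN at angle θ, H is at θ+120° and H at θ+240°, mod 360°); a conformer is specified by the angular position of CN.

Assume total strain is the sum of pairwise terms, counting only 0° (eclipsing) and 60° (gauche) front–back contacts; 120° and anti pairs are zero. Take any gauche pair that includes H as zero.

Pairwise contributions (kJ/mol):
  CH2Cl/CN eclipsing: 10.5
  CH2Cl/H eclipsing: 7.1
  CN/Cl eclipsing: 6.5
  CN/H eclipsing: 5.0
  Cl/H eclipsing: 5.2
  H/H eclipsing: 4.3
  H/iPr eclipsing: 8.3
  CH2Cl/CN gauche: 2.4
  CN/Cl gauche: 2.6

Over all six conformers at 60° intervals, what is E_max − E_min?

CN at 0° is eclipsed. CH2Cl at 0° is eclipsed with CN at 0° (10.5); H at 120° is eclipsed with H at 120° (4.3); Cl at 240° is eclipsed with H at 240° (5.2). Total 20.0 kJ/mol.
CN at 60° is staggered. CH2Cl at 0° is gauche with CN at 60° (2.4). Total 2.4 kJ/mol.
CN at 120° is eclipsed. CH2Cl at 0° is eclipsed with H at 0° (7.1); H at 120° is eclipsed with CN at 120° (5.0); Cl at 240° is eclipsed with H at 240° (5.2). Total 17.3 kJ/mol.
CN at 180° is staggered. Cl at 240° is gauche with CN at 180° (2.6). Total 2.6 kJ/mol.
CN at 240° is eclipsed. CH2Cl at 0° is eclipsed with H at 0° (7.1); H at 120° is eclipsed with H at 120° (4.3); Cl at 240° is eclipsed with CN at 240° (6.5). Total 17.9 kJ/mol.
CN at 300° is staggered. CH2Cl at 0° is gauche with CN at 300° (2.4); Cl at 240° is gauche with CN at 300° (2.6). Total 5.0 kJ/mol.
Max at 0° (20.0 kJ/mol), min at 60° (2.4 kJ/mol); barrier = 17.6 kJ/mol.

17.6 kJ/mol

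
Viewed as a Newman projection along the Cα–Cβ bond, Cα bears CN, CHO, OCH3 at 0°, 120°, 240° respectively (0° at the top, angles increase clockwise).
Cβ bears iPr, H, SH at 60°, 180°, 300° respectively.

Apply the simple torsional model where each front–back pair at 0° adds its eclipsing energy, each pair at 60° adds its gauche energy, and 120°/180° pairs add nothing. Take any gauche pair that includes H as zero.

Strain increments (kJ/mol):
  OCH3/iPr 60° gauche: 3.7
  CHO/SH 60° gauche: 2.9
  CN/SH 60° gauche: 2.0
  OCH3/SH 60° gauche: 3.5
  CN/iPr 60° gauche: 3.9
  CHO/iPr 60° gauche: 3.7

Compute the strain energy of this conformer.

13.1 kJ/mol

This conformer (staggered): CN–iPr gauche, CN–SH gauche, CHO–iPr gauche, OCH3–SH gauche; 3.9 + 2.0 + 3.7 + 3.5 = 13.1 kJ/mol.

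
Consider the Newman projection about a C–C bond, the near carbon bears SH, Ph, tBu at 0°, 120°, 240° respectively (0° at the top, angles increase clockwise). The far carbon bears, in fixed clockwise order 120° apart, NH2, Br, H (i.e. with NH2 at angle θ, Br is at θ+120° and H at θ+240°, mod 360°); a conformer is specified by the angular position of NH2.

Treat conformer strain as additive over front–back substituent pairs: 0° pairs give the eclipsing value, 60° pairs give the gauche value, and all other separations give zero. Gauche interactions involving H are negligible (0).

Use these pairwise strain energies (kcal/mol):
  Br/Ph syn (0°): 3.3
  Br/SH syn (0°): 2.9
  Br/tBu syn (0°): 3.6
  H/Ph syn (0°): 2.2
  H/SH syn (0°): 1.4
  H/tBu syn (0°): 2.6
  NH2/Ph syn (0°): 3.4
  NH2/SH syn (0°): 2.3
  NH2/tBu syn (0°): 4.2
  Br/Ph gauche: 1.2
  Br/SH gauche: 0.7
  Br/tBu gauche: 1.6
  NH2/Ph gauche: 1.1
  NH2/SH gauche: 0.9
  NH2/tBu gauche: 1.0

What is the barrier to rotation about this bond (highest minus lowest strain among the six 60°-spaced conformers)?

5.5 kcal/mol

NH2 at 0° (eclipsed): SH(0°)/NH2(0°) eclipsed 2.3; Ph(120°)/Br(120°) eclipsed 3.3; tBu(240°)/H(240°) eclipsed 2.6 → 8.2 kcal/mol.
NH2 at 60° (staggered): SH(0°)/NH2(60°) gauche 0.9; Ph(120°)/NH2(60°) gauche 1.1; Ph(120°)/Br(180°) gauche 1.2; tBu(240°)/Br(180°) gauche 1.6 → 4.8 kcal/mol.
NH2 at 120° (eclipsed): SH(0°)/H(0°) eclipsed 1.4; Ph(120°)/NH2(120°) eclipsed 3.4; tBu(240°)/Br(240°) eclipsed 3.6 → 8.4 kcal/mol.
NH2 at 180° (staggered): SH(0°)/Br(300°) gauche 0.7; Ph(120°)/NH2(180°) gauche 1.1; tBu(240°)/NH2(180°) gauche 1.0; tBu(240°)/Br(300°) gauche 1.6 → 4.4 kcal/mol.
NH2 at 240° (eclipsed): SH(0°)/Br(0°) eclipsed 2.9; Ph(120°)/H(120°) eclipsed 2.2; tBu(240°)/NH2(240°) eclipsed 4.2 → 9.3 kcal/mol.
NH2 at 300° (staggered): SH(0°)/NH2(300°) gauche 0.9; SH(0°)/Br(60°) gauche 0.7; Ph(120°)/Br(60°) gauche 1.2; tBu(240°)/NH2(300°) gauche 1.0 → 3.8 kcal/mol.
Max at 240° (9.3 kcal/mol), min at 300° (3.8 kcal/mol); barrier = 5.5 kcal/mol.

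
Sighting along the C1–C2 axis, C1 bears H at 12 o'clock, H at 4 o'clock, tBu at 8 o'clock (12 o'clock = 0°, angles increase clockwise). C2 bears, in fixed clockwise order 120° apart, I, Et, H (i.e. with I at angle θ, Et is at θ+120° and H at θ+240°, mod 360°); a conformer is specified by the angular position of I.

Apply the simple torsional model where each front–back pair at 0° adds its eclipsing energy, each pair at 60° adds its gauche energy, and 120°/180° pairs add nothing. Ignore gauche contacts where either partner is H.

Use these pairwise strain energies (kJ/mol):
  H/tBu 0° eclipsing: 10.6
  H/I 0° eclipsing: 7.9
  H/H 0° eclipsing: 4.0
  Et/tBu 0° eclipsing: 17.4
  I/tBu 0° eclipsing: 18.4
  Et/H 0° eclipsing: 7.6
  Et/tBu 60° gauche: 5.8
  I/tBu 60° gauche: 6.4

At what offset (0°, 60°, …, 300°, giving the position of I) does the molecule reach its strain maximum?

240°

I at 0° (eclipsed): H(0°)/I(0°) eclipsed 7.9; H(120°)/Et(120°) eclipsed 7.6; tBu(240°)/H(240°) eclipsed 10.6 → 26.1 kJ/mol.
I at 60° (staggered): tBu(240°)/Et(180°) gauche 5.8 → 5.8 kJ/mol.
I at 120° (eclipsed): H(0°)/H(0°) eclipsed 4.0; H(120°)/I(120°) eclipsed 7.9; tBu(240°)/Et(240°) eclipsed 17.4 → 29.3 kJ/mol.
I at 180° (staggered): tBu(240°)/I(180°) gauche 6.4; tBu(240°)/Et(300°) gauche 5.8 → 12.2 kJ/mol.
I at 240° (eclipsed): H(0°)/Et(0°) eclipsed 7.6; H(120°)/H(120°) eclipsed 4.0; tBu(240°)/I(240°) eclipsed 18.4 → 30.0 kJ/mol.
I at 300° (staggered): tBu(240°)/I(300°) gauche 6.4 → 6.4 kJ/mol.
The maximum (30.0 kJ/mol) occurs with I at 240°.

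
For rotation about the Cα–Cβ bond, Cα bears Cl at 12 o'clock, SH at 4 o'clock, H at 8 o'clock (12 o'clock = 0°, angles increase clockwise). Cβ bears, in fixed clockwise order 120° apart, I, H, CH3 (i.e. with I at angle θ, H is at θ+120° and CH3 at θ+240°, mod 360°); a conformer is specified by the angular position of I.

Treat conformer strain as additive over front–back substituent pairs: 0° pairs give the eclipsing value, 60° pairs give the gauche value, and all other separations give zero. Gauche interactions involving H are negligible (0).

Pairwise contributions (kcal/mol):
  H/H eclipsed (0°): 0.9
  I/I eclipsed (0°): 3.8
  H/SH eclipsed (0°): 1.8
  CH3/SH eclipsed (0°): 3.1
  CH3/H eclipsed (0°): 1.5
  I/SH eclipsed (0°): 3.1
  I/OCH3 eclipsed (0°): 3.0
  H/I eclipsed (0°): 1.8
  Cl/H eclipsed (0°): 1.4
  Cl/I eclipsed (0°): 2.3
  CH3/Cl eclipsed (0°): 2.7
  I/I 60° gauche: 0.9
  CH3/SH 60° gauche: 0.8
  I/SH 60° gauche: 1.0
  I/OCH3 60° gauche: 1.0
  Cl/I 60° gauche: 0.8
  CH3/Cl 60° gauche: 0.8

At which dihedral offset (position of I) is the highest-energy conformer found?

I at 0° (eclipsed): Cl(0°)/I(0°) eclipsed 2.3; SH(120°)/H(120°) eclipsed 1.8; H(240°)/CH3(240°) eclipsed 1.5 → 5.6 kcal/mol.
I at 60° (staggered): Cl(0°)/I(60°) gauche 0.8; Cl(0°)/CH3(300°) gauche 0.8; SH(120°)/I(60°) gauche 1.0 → 2.6 kcal/mol.
I at 120° (eclipsed): Cl(0°)/CH3(0°) eclipsed 2.7; SH(120°)/I(120°) eclipsed 3.1; H(240°)/H(240°) eclipsed 0.9 → 6.7 kcal/mol.
I at 180° (staggered): Cl(0°)/CH3(60°) gauche 0.8; SH(120°)/I(180°) gauche 1.0; SH(120°)/CH3(60°) gauche 0.8 → 2.6 kcal/mol.
I at 240° (eclipsed): Cl(0°)/H(0°) eclipsed 1.4; SH(120°)/CH3(120°) eclipsed 3.1; H(240°)/I(240°) eclipsed 1.8 → 6.3 kcal/mol.
I at 300° (staggered): Cl(0°)/I(300°) gauche 0.8; SH(120°)/CH3(180°) gauche 0.8 → 1.6 kcal/mol.
The maximum (6.7 kcal/mol) occurs with I at 120°.

120°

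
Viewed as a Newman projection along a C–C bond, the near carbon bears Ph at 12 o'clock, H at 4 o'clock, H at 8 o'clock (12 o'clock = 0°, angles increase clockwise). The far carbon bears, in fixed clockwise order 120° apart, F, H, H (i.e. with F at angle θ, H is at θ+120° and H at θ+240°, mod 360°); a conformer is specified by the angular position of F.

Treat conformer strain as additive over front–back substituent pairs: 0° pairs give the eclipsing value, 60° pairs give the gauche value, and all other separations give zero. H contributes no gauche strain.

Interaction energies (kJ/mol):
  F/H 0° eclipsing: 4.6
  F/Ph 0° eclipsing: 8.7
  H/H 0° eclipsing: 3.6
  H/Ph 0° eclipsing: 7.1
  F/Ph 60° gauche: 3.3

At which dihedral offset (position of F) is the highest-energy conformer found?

F at 0° (eclipsed): Ph–F eclipsed, H–H eclipsed, H–H eclipsed; 8.7 + 3.6 + 3.6 = 15.9 kJ/mol.
F at 60° (staggered): Ph–F gauche; 3.3 = 3.3 kJ/mol.
F at 120° (eclipsed): Ph–H eclipsed, H–F eclipsed, H–H eclipsed; 7.1 + 4.6 + 3.6 = 15.3 kJ/mol.
F at 180° (staggered): no non-H gauche contacts → 0.0 kJ/mol.
F at 240° (eclipsed): Ph–H eclipsed, H–H eclipsed, H–F eclipsed; 7.1 + 3.6 + 4.6 = 15.3 kJ/mol.
F at 300° (staggered): Ph–F gauche; 3.3 = 3.3 kJ/mol.
The maximum (15.9 kJ/mol) occurs with F at 0°.

0°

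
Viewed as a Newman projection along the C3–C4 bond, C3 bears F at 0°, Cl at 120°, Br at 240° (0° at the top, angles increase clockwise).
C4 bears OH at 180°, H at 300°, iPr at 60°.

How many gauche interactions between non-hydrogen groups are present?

Non-H gauche pairs: F(0°)/iPr(60°); Cl(120°)/OH(180°); Cl(120°)/iPr(60°); Br(240°)/OH(180°) — 4 interactions.

4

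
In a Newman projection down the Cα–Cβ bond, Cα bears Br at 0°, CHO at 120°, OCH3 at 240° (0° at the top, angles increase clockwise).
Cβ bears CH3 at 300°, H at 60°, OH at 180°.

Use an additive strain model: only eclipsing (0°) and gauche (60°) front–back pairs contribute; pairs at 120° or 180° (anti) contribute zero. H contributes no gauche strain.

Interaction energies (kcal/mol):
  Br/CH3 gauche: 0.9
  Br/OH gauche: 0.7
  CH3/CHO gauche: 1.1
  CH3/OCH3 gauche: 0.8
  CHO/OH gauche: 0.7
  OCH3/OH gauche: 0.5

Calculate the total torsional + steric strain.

2.9 kcal/mol

This conformer (staggered): Br(0°)/CH3(300°) gauche 0.9; CHO(120°)/OH(180°) gauche 0.7; OCH3(240°)/CH3(300°) gauche 0.8; OCH3(240°)/OH(180°) gauche 0.5 → 2.9 kcal/mol.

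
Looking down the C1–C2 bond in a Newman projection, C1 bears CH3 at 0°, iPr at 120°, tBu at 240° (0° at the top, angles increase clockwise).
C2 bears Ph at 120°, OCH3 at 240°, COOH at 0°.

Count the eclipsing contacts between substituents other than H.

3

Non-H eclipsing pairs: CH3(0°)/COOH(0°); iPr(120°)/Ph(120°); tBu(240°)/OCH3(240°) — 3 interactions.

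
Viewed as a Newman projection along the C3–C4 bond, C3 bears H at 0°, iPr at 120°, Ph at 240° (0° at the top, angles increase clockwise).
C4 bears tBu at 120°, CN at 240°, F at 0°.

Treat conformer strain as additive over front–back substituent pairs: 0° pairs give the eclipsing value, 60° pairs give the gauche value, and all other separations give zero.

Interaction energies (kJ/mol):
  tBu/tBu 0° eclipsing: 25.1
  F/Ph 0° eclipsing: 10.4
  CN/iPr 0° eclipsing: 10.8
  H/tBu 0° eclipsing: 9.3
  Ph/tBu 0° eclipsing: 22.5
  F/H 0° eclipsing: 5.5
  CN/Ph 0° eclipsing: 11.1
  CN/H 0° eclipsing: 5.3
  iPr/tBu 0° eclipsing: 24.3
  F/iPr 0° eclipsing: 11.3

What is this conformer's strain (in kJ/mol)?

40.9 kJ/mol

This conformer (eclipsed): H(0°)/F(0°) eclipsed 5.5; iPr(120°)/tBu(120°) eclipsed 24.3; Ph(240°)/CN(240°) eclipsed 11.1 → 40.9 kJ/mol.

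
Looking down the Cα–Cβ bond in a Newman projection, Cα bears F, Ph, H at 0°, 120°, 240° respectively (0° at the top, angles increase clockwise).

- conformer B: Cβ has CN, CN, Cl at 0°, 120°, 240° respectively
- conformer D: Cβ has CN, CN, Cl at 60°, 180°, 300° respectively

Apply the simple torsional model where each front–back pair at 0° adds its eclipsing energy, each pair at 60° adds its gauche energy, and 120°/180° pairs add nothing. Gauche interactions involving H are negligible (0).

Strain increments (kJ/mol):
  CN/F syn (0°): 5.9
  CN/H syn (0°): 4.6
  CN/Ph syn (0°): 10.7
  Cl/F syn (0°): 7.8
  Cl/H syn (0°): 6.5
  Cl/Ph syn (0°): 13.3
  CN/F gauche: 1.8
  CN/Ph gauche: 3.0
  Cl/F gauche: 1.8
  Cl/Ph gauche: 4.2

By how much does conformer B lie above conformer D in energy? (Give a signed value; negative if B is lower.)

B (eclipsed): F–CN eclipsed, Ph–CN eclipsed, H–Cl eclipsed; 5.9 + 10.7 + 6.5 = 23.1 kJ/mol.
D (staggered): F–CN gauche, F–Cl gauche, Ph–CN gauche, Ph–CN gauche; 1.8 + 1.8 + 3.0 + 3.0 = 9.6 kJ/mol.
E(B) − E(D) = 23.1 − 9.6 = +13.5 kJ/mol.

+13.5 kJ/mol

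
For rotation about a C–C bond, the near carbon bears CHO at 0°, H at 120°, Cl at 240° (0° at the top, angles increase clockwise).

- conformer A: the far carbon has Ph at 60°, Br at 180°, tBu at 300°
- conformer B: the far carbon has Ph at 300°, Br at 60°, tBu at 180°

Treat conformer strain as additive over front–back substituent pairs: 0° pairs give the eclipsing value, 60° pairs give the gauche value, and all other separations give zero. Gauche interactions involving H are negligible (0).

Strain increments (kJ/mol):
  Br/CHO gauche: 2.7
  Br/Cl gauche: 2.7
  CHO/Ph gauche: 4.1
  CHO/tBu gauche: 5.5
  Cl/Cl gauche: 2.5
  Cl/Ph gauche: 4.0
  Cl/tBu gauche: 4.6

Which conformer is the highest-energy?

A is staggered. CHO at 0° is gauche with Ph at 60° (4.1); CHO at 0° is gauche with tBu at 300° (5.5); Cl at 240° is gauche with Br at 180° (2.7); Cl at 240° is gauche with tBu at 300° (4.6). Total 16.9 kJ/mol.
B is staggered. CHO at 0° is gauche with Ph at 300° (4.1); CHO at 0° is gauche with Br at 60° (2.7); Cl at 240° is gauche with Ph at 300° (4.0); Cl at 240° is gauche with tBu at 180° (4.6). Total 15.4 kJ/mol.
A has the highest total (16.9 kJ/mol).

A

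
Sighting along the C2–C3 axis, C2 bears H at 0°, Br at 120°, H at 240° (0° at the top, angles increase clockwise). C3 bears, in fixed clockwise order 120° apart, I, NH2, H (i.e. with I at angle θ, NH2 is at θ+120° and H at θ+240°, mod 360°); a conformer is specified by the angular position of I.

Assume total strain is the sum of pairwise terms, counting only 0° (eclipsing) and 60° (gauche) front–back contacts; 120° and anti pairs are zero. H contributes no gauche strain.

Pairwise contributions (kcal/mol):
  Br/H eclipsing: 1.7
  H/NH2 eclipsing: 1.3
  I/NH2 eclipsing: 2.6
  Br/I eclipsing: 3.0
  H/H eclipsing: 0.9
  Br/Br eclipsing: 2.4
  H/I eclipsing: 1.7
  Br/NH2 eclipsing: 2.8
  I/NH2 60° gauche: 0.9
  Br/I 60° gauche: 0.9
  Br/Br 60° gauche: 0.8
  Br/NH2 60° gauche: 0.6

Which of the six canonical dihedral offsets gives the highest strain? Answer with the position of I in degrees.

0°

I at 0° (eclipsed): H(0°)/I(0°) eclipsed 1.7; Br(120°)/NH2(120°) eclipsed 2.8; H(240°)/H(240°) eclipsed 0.9 → 5.4 kcal/mol.
I at 60° (staggered): Br(120°)/I(60°) gauche 0.9; Br(120°)/NH2(180°) gauche 0.6 → 1.5 kcal/mol.
I at 120° (eclipsed): H(0°)/H(0°) eclipsed 0.9; Br(120°)/I(120°) eclipsed 3.0; H(240°)/NH2(240°) eclipsed 1.3 → 5.2 kcal/mol.
I at 180° (staggered): Br(120°)/I(180°) gauche 0.9 → 0.9 kcal/mol.
I at 240° (eclipsed): H(0°)/NH2(0°) eclipsed 1.3; Br(120°)/H(120°) eclipsed 1.7; H(240°)/I(240°) eclipsed 1.7 → 4.7 kcal/mol.
I at 300° (staggered): Br(120°)/NH2(60°) gauche 0.6 → 0.6 kcal/mol.
The maximum (5.4 kcal/mol) occurs with I at 0°.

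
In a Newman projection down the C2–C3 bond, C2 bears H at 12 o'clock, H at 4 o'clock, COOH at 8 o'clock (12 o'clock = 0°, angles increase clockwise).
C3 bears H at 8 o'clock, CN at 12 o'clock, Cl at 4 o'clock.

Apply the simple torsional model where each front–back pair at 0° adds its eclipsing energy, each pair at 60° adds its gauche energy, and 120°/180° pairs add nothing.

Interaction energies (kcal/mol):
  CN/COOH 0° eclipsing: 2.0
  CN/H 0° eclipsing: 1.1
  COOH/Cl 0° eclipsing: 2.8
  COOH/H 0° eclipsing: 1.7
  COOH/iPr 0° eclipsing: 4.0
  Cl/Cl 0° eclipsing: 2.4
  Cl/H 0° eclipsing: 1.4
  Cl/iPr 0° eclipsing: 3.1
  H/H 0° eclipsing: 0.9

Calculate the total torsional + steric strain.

This conformer (eclipsed): H(0°)/CN(0°) eclipsed 1.1; H(120°)/Cl(120°) eclipsed 1.4; COOH(240°)/H(240°) eclipsed 1.7 → 4.2 kcal/mol.

4.2 kcal/mol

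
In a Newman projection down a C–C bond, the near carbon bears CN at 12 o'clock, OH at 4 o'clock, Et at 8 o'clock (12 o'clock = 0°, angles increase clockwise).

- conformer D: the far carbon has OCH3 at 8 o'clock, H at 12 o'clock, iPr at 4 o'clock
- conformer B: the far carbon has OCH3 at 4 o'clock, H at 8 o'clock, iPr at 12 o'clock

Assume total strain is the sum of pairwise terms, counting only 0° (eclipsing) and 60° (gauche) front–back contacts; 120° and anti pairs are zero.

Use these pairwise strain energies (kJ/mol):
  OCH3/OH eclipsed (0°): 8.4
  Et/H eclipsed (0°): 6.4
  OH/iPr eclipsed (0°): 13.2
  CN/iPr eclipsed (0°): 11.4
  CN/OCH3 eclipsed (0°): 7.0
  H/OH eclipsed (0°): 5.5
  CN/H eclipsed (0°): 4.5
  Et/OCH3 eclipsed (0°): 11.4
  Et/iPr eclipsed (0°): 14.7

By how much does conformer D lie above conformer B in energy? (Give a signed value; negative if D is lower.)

D is eclipsed. CN at 0° is eclipsed with H at 0° (4.5); OH at 120° is eclipsed with iPr at 120° (13.2); Et at 240° is eclipsed with OCH3 at 240° (11.4). Total 29.1 kJ/mol.
B is eclipsed. CN at 0° is eclipsed with iPr at 0° (11.4); OH at 120° is eclipsed with OCH3 at 120° (8.4); Et at 240° is eclipsed with H at 240° (6.4). Total 26.2 kJ/mol.
E(D) − E(B) = 29.1 − 26.2 = +2.9 kJ/mol.

+2.9 kJ/mol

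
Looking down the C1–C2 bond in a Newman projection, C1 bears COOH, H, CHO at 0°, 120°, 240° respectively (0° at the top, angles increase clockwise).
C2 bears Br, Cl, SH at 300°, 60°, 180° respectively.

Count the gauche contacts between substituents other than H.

Non-H gauche pairs: COOH(0°)/Br(300°); COOH(0°)/Cl(60°); CHO(240°)/Br(300°); CHO(240°)/SH(180°) — 4 interactions.

4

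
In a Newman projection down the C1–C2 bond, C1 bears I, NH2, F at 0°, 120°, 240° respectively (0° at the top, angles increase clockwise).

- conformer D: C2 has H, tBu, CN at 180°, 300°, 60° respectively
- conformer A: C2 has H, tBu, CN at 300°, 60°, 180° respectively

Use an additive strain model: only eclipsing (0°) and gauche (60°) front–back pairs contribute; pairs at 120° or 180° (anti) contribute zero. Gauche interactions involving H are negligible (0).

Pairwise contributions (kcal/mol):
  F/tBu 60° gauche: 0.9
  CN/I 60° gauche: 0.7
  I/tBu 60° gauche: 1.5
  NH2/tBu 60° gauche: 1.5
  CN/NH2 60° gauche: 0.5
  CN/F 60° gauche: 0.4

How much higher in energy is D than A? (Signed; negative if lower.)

D (staggered): I(0°)/tBu(300°) gauche 1.5; I(0°)/CN(60°) gauche 0.7; NH2(120°)/CN(60°) gauche 0.5; F(240°)/tBu(300°) gauche 0.9 → 3.6 kcal/mol.
A (staggered): I(0°)/tBu(60°) gauche 1.5; NH2(120°)/tBu(60°) gauche 1.5; NH2(120°)/CN(180°) gauche 0.5; F(240°)/CN(180°) gauche 0.4 → 3.9 kcal/mol.
E(D) − E(A) = 3.6 − 3.9 = -0.3 kcal/mol.

-0.3 kcal/mol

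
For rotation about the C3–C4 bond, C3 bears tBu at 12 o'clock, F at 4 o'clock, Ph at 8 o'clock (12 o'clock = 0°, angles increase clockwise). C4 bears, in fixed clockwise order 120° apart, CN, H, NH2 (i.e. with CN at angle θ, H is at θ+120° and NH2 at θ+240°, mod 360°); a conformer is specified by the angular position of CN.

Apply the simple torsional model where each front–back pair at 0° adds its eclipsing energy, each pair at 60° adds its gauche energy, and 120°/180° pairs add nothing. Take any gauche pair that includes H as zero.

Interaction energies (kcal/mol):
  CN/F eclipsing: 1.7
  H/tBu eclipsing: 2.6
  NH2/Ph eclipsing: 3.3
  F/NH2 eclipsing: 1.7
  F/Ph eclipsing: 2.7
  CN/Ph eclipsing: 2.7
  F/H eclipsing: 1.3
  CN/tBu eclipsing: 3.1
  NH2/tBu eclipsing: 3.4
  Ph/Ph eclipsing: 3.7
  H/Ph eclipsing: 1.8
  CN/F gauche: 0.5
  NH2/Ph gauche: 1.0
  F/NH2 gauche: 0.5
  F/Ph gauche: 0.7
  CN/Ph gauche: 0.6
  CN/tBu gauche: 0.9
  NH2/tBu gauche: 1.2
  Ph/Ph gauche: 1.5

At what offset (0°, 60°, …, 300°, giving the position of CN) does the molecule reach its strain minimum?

180°

CN at 0° (eclipsed): tBu–CN eclipsed, F–H eclipsed, Ph–NH2 eclipsed; 3.1 + 1.3 + 3.3 = 7.7 kcal/mol.
CN at 60° (staggered): tBu–CN gauche, tBu–NH2 gauche, F–CN gauche, Ph–NH2 gauche; 0.9 + 1.2 + 0.5 + 1.0 = 3.6 kcal/mol.
CN at 120° (eclipsed): tBu–NH2 eclipsed, F–CN eclipsed, Ph–H eclipsed; 3.4 + 1.7 + 1.8 = 6.9 kcal/mol.
CN at 180° (staggered): tBu–NH2 gauche, F–CN gauche, F–NH2 gauche, Ph–CN gauche; 1.2 + 0.5 + 0.5 + 0.6 = 2.8 kcal/mol.
CN at 240° (eclipsed): tBu–H eclipsed, F–NH2 eclipsed, Ph–CN eclipsed; 2.6 + 1.7 + 2.7 = 7.0 kcal/mol.
CN at 300° (staggered): tBu–CN gauche, F–NH2 gauche, Ph–CN gauche, Ph–NH2 gauche; 0.9 + 0.5 + 0.6 + 1.0 = 3.0 kcal/mol.
The minimum (2.8 kcal/mol) occurs with CN at 180°.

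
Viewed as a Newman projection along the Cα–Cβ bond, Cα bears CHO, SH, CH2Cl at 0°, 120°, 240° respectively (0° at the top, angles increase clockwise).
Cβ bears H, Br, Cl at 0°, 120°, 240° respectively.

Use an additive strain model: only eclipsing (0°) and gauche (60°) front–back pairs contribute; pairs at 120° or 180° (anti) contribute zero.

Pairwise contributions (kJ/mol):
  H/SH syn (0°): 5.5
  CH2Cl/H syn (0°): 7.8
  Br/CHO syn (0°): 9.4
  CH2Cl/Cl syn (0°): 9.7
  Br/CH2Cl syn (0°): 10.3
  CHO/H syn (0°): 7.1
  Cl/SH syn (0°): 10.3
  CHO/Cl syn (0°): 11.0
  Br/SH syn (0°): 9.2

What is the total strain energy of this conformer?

This conformer (eclipsed): CHO–H eclipsed, SH–Br eclipsed, CH2Cl–Cl eclipsed; 7.1 + 9.2 + 9.7 = 26.0 kJ/mol.

26.0 kJ/mol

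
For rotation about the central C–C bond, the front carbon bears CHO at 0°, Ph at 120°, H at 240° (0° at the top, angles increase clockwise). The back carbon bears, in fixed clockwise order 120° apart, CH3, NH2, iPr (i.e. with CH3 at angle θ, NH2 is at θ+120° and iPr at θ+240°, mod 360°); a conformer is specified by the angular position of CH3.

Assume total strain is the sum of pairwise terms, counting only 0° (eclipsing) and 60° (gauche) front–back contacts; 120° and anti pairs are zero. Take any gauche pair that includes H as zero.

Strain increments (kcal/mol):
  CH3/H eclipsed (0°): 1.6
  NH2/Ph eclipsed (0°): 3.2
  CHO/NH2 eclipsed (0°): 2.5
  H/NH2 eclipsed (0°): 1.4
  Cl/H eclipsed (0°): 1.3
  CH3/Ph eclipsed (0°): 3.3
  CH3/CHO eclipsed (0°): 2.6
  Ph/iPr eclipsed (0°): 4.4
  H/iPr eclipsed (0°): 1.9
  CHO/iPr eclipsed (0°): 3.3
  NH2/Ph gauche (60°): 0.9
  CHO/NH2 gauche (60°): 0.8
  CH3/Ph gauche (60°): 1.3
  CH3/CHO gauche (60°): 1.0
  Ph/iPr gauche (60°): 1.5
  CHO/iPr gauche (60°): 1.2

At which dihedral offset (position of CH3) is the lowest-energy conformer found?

300°

CH3 at 0° (eclipsed): CHO(0°)/CH3(0°) eclipsed 2.6; Ph(120°)/NH2(120°) eclipsed 3.2; H(240°)/iPr(240°) eclipsed 1.9 → 7.7 kcal/mol.
CH3 at 60° (staggered): CHO(0°)/CH3(60°) gauche 1.0; CHO(0°)/iPr(300°) gauche 1.2; Ph(120°)/CH3(60°) gauche 1.3; Ph(120°)/NH2(180°) gauche 0.9 → 4.4 kcal/mol.
CH3 at 120° (eclipsed): CHO(0°)/iPr(0°) eclipsed 3.3; Ph(120°)/CH3(120°) eclipsed 3.3; H(240°)/NH2(240°) eclipsed 1.4 → 8.0 kcal/mol.
CH3 at 180° (staggered): CHO(0°)/NH2(300°) gauche 0.8; CHO(0°)/iPr(60°) gauche 1.2; Ph(120°)/CH3(180°) gauche 1.3; Ph(120°)/iPr(60°) gauche 1.5 → 4.8 kcal/mol.
CH3 at 240° (eclipsed): CHO(0°)/NH2(0°) eclipsed 2.5; Ph(120°)/iPr(120°) eclipsed 4.4; H(240°)/CH3(240°) eclipsed 1.6 → 8.5 kcal/mol.
CH3 at 300° (staggered): CHO(0°)/CH3(300°) gauche 1.0; CHO(0°)/NH2(60°) gauche 0.8; Ph(120°)/NH2(60°) gauche 0.9; Ph(120°)/iPr(180°) gauche 1.5 → 4.2 kcal/mol.
The minimum (4.2 kcal/mol) occurs with CH3 at 300°.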